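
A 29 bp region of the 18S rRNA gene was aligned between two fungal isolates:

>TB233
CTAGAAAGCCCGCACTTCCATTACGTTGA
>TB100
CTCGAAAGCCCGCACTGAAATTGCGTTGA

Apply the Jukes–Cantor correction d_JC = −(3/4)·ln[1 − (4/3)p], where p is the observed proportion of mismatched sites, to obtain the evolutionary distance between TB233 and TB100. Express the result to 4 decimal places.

0.1959

The sequences differ at positions 3 (A/C), 17 (T/G), 18 (C/A), 19 (C/A), 23 (A/G).
p = 5/29 = 0.172414.
d = −0.75 · ln(1 − (4/3)·0.172414) = −0.75 · ln(0.770115) = −0.75 · (-0.261215) = 0.1959.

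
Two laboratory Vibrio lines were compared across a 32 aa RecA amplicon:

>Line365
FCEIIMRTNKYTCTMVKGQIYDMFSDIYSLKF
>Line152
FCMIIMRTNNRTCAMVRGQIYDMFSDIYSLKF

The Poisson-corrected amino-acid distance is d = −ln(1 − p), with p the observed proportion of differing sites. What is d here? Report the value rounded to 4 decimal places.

0.1699

Mismatches occur at site 3 (E/M), site 10 (K/N), site 11 (Y/R), site 14 (T/A), site 17 (K/R).
p = 5/32 = 0.156250.
d = −ln(1 − 0.156250) = −ln(0.843750) = 0.1699.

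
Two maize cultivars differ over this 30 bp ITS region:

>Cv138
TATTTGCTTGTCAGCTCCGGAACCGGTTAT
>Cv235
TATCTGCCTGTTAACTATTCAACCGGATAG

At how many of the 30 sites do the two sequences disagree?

10

Differing sites — 4:T/C; 8:T/C; 12:C/T; 14:G/A; 17:C/A; 18:C/T; 19:G/T; 20:G/C; 27:T/A; 30:T/G.
That gives 10 mismatches out of 30 aligned sites, so the Hamming distance is 10.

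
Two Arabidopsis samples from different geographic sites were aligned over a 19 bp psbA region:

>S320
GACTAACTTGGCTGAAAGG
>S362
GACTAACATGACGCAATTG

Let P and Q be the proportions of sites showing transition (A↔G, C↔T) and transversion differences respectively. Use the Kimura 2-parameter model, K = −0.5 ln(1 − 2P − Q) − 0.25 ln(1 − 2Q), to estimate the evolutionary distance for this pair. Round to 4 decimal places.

Differing sites — 8:T/A (Tv); 11:G/A (Ti); 13:T/G (Tv); 14:G/C (Tv); 17:A/T (Tv); 18:G/T (Tv).
Of the 6 differences, 1 transition and 5 transversions over 19 sites: P = 1/19 = 0.052632, Q = 5/19 = 0.263158.
d = −0.5·ln(0.631578) − 0.25·ln(0.473684) = −0.5·(-0.459534) − 0.25·(-0.747215) = 0.4166.

0.4166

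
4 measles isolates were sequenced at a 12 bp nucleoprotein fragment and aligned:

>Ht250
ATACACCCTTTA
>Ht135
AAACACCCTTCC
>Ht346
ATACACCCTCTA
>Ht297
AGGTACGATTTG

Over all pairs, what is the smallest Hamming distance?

1

Pairwise Hamming distances:
  Ht250 vs Ht135: 3
  Ht250 vs Ht346: 1
  Ht250 vs Ht297: 6
  Ht135 vs Ht346: 4
  Ht135 vs Ht297: 7
  Ht346 vs Ht297: 7
The smallest is 1, between Ht250 and Ht346.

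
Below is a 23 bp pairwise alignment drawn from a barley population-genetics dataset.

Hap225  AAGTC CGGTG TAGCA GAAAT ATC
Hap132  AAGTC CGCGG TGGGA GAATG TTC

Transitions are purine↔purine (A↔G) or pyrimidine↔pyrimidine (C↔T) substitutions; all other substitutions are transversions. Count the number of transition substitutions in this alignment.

Mismatches occur at site 8 (G↔C, transversion), site 9 (T↔G, transversion), site 12 (A↔G, transition), site 14 (C↔G, transversion), site 19 (A↔T, transversion), site 20 (T↔G, transversion), site 21 (A↔T, transversion).
Of the 7 differences, 1 transition and 6 transversions, so the answer is 1.

1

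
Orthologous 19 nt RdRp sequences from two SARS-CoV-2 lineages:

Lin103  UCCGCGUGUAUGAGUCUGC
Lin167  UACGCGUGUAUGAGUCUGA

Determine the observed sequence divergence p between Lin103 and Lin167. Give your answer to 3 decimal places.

Differing sites — 2:C/A; 19:C/A.
There are 2 differences over 19 sites, so p = 2/19 = 0.105.

0.105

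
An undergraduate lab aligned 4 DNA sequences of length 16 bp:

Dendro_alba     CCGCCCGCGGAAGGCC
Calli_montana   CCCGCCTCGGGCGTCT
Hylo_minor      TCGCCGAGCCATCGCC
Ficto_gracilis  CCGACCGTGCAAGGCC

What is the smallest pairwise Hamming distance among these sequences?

Pairwise Hamming distances:
  Dendro_alba vs Calli_montana: 7
  Dendro_alba vs Hylo_minor: 8
  Dendro_alba vs Ficto_gracilis: 3
  Calli_montana vs Hylo_minor: 13
  Calli_montana vs Ficto_gracilis: 9
  Hylo_minor vs Ficto_gracilis: 8
The smallest is 3, between Dendro_alba and Ficto_gracilis.

3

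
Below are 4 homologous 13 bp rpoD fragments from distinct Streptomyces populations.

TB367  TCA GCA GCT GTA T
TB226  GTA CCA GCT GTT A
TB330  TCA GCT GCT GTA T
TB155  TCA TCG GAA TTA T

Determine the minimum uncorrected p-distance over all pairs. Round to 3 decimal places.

0.077

Pairwise Hamming distances:
  TB367 vs TB226: 5
  TB367 vs TB330: 1
  TB367 vs TB155: 5
  TB226 vs TB330: 6
  TB226 vs TB155: 9
  TB330 vs TB155: 5
The smallest is 1 mismatch, between TB367 and TB330; p = 1/13 = 0.077.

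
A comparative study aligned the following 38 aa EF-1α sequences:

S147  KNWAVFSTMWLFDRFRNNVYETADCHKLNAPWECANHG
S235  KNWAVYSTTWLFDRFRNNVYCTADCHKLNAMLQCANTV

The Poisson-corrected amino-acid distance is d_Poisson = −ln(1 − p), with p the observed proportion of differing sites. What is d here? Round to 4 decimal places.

0.2364

The sequences differ at positions 6 (F/Y), 9 (M/T), 21 (E/C), 31 (P/M), 32 (W/L), 33 (E/Q), 37 (H/T), 38 (G/V).
p = 8/38 = 0.210526.
d = −ln(1 − 0.210526) = −ln(0.789474) = 0.2364.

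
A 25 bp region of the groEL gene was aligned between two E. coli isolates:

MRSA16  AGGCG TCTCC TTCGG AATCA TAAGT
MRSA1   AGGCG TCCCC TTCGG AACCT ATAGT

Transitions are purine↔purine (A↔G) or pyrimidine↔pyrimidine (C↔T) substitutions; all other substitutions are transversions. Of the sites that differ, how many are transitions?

2

Differing sites — 8:T/C (Ti); 18:T/C (Ti); 20:A/T (Tv); 21:T/A (Tv); 22:A/T (Tv).
Of the 5 differences, 2 transitions and 3 transversions, so the answer is 2.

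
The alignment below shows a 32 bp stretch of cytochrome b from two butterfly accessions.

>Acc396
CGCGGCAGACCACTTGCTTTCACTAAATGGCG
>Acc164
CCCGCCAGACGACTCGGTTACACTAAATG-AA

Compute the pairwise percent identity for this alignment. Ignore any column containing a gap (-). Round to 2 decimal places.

74.19%

Excluding the 1 gap column leaves 31 comparable sites.
Differing sites — 2:G/C; 5:G/C; 11:C/G; 15:T/C; 17:C/G; 20:T/A; 31:C/A; 32:G/A.
23 of the 31 comparable sites match, so the percent identity is 23/31 × 100 = 74.19%.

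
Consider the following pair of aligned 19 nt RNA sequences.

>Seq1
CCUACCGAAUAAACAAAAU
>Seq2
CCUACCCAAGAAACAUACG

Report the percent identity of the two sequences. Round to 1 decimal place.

The sequences differ at positions 7 (G/C), 10 (U/G), 16 (A/U), 18 (A/C), 19 (U/G).
14 of the 19 sites match, so the percent identity is 14/19 × 100 = 73.7%.

73.7%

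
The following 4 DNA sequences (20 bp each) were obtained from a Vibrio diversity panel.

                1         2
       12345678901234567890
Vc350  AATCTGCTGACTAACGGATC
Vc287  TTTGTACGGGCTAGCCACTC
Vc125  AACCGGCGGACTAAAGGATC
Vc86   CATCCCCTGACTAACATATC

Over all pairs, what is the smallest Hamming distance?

4

Pairwise Hamming distances:
  Vc350 vs Vc287: 10
  Vc350 vs Vc125: 4
  Vc350 vs Vc86: 5
  Vc287 vs Vc125: 12
  Vc287 vs Vc86: 11
  Vc125 vs Vc86: 8
The smallest is 4, between Vc350 and Vc125.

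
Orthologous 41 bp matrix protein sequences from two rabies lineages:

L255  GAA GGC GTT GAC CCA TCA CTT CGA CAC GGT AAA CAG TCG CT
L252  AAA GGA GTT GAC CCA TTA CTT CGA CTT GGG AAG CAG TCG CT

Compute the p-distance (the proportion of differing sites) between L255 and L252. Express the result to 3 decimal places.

Differing sites — 1:G/A; 6:C/A; 17:C/T; 26:A/T; 27:C/T; 30:T/G; 33:A/G.
There are 7 differences over 41 sites, so p = 7/41 = 0.171.

0.171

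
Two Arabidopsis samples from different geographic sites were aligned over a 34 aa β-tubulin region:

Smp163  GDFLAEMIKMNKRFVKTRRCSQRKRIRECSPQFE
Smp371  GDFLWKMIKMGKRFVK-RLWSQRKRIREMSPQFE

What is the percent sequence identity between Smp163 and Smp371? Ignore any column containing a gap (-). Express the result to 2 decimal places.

Excluding the 1 gap column leaves 33 comparable sites.
Mismatches occur at site 5 (A/W), site 6 (E/K), site 11 (N/G), site 19 (R/L), site 20 (C/W), site 29 (C/M).
27 of the 33 comparable sites match, so the percent identity is 27/33 × 100 = 81.82%.

81.82%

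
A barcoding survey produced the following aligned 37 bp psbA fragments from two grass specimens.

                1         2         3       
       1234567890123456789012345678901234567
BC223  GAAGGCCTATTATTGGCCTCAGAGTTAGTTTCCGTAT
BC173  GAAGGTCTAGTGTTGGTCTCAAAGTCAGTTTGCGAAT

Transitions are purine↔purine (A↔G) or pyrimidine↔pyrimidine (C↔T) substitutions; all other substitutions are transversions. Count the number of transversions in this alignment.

Differing sites — 6:C/T (Ti); 10:T/G (Tv); 12:A/G (Ti); 17:C/T (Ti); 22:G/A (Ti); 26:T/C (Ti); 32:C/G (Tv); 35:T/A (Tv).
Of the 8 differences, 5 transitions and 3 transversions, so the answer is 3.

3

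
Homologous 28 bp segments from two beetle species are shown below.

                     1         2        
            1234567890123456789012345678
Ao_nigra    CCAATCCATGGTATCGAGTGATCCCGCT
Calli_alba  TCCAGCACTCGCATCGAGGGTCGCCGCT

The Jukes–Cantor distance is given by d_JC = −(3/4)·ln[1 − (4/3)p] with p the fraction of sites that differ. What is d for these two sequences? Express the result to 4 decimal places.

0.5565

Differing sites — 1:C/T; 3:A/C; 5:T/G; 7:C/A; 8:A/C; 10:G/C; 12:T/C; 19:T/G; 21:A/T; 22:T/C; 23:C/G.
p = 11/28 = 0.392857.
d = −0.75 · ln(1 − (4/3)·0.392857) = −0.75 · ln(0.476191) = −0.75 · (-0.741936) = 0.5565.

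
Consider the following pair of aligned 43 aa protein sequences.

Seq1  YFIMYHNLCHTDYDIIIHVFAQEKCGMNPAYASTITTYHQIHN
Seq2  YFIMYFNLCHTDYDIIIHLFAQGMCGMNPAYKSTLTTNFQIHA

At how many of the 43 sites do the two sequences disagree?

9

Differing sites — 6:H/F; 19:V/L; 23:E/G; 24:K/M; 32:A/K; 35:I/L; 38:Y/N; 39:H/F; 43:N/A.
That gives 9 mismatches out of 43 aligned sites, so the Hamming distance is 9.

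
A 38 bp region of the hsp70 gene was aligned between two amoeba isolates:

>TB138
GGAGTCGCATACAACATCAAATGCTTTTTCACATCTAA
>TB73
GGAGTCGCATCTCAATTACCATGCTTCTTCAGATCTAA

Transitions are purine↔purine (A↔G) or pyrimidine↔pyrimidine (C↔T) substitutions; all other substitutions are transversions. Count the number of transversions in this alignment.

Differing sites — 11:A/C (Tv); 12:C/T (Ti); 13:A/C (Tv); 15:C/A (Tv); 16:A/T (Tv); 18:C/A (Tv); 19:A/C (Tv); 20:A/C (Tv); 27:T/C (Ti); 32:C/G (Tv).
Of the 10 differences, 2 transitions and 8 transversions, so the answer is 8.

8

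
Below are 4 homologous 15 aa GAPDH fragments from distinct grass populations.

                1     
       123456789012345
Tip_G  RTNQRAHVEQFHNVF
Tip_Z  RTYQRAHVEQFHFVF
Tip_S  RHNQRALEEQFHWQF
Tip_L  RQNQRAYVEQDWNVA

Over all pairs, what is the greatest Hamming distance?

Pairwise Hamming distances:
  Tip_G vs Tip_Z: 2
  Tip_G vs Tip_S: 5
  Tip_G vs Tip_L: 5
  Tip_Z vs Tip_S: 6
  Tip_Z vs Tip_L: 7
  Tip_S vs Tip_L: 8
The largest is 8, between Tip_S and Tip_L.

8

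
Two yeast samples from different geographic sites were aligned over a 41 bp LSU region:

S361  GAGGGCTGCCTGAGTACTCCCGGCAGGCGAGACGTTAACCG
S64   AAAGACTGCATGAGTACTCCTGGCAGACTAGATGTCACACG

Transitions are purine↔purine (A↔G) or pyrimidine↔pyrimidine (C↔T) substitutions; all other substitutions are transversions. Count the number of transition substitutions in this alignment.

Mismatches occur at site 1 (G/A, transition), site 3 (G/A, transition), site 5 (G/A, transition), site 10 (C/A, transversion), site 21 (C/T, transition), site 27 (G/A, transition), site 29 (G/T, transversion), site 33 (C/T, transition), site 36 (T/C, transition), site 38 (A/C, transversion), site 39 (C/A, transversion).
Of the 11 differences, 7 transitions and 4 transversions, so the answer is 7.

7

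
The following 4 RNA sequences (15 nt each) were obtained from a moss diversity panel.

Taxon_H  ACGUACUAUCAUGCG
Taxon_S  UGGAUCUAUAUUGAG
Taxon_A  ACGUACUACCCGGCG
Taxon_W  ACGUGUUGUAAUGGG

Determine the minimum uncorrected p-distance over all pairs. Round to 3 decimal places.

0.200

Pairwise Hamming distances:
  Taxon_H vs Taxon_S: 7
  Taxon_H vs Taxon_A: 3
  Taxon_H vs Taxon_W: 5
  Taxon_S vs Taxon_A: 9
  Taxon_S vs Taxon_W: 8
  Taxon_A vs Taxon_W: 8
The smallest is 3 mismatches, between Taxon_H and Taxon_A; p = 3/15 = 0.200.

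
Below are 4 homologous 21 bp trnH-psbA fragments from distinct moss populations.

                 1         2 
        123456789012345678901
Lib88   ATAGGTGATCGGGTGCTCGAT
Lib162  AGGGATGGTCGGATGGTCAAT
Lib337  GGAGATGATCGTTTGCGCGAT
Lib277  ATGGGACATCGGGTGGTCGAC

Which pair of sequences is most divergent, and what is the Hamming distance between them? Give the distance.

11

Pairwise Hamming distances:
  Lib88 vs Lib162: 7
  Lib88 vs Lib337: 6
  Lib88 vs Lib277: 5
  Lib162 vs Lib337: 8
  Lib162 vs Lib277: 8
  Lib337 vs Lib277: 11
The largest is 11, between Lib337 and Lib277.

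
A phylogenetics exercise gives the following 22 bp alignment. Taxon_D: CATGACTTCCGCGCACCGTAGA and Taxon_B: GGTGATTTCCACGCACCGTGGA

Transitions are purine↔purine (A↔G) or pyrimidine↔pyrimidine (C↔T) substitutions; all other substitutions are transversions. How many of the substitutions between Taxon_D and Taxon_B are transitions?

4

Mismatches occur at site 1 (C↔G, transversion), site 2 (A↔G, transition), site 6 (C↔T, transition), site 11 (G↔A, transition), site 20 (A↔G, transition).
Of the 5 differences, 4 transitions and 1 transversion, so the answer is 4.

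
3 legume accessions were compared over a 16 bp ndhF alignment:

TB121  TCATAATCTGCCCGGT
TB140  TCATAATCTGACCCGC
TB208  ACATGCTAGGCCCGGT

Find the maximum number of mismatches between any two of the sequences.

8

Pairwise Hamming distances:
  TB121 vs TB140: 3
  TB121 vs TB208: 5
  TB140 vs TB208: 8
The largest is 8, between TB140 and TB208.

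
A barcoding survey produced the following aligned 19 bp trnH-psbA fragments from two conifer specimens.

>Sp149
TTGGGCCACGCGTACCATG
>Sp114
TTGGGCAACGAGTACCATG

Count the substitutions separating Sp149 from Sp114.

Differing sites — 7:C/A; 11:C/A.
That gives 2 mismatches out of 19 aligned sites, so the Hamming distance is 2.

2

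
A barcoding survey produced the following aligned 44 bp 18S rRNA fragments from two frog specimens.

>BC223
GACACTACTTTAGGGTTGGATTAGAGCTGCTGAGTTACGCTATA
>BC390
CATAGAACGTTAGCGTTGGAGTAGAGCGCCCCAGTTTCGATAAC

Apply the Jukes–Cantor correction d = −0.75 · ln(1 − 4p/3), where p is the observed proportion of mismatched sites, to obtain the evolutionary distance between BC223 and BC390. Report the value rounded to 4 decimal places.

0.4546

The sequences differ at positions 1 (G/C), 3 (C/T), 5 (C/G), 6 (T/A), 9 (T/G), 14 (G/C), 21 (T/G), 28 (T/G), 29 (G/C), 31 (T/C), 32 (G/C), 37 (A/T), 40 (C/A), 43 (T/A), 44 (A/C).
p = 15/44 = 0.340909.
d = −0.75 · ln(1 − (4/3)·0.340909) = −0.75 · ln(0.545455) = −0.75 · (-0.606135) = 0.4546.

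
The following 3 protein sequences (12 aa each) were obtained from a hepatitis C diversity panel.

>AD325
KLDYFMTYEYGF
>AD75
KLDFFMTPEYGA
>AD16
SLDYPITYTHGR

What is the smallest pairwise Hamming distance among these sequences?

3

Pairwise Hamming distances:
  AD325 vs AD75: 3
  AD325 vs AD16: 6
  AD75 vs AD16: 8
The smallest is 3, between AD325 and AD75.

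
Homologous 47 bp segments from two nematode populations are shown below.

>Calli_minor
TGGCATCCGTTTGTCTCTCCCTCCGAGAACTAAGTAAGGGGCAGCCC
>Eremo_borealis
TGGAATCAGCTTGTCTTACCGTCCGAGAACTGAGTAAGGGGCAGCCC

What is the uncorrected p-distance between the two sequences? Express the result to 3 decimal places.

0.149

The sequences differ at positions 4 (C/A), 8 (C/A), 10 (T/C), 17 (C/T), 18 (T/A), 21 (C/G), 32 (A/G).
There are 7 differences over 47 sites, so p = 7/47 = 0.149.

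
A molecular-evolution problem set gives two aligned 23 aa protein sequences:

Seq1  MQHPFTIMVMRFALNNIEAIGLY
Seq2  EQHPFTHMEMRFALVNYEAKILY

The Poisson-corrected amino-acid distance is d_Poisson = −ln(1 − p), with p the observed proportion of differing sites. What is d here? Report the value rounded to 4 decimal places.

The sequences differ at positions 1 (M/E), 7 (I/H), 9 (V/E), 15 (N/V), 17 (I/Y), 20 (I/K), 21 (G/I).
p = 7/23 = 0.304348.
d = −ln(1 − 0.304348) = −ln(0.695652) = 0.3629.

0.3629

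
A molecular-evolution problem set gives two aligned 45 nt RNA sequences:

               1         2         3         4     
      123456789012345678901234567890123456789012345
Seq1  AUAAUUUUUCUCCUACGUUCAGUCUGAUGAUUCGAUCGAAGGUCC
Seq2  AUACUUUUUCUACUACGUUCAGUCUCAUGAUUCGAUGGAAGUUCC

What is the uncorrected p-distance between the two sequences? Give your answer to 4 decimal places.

The sequences differ at positions 4 (A/C), 12 (C/A), 26 (G/C), 37 (C/G), 42 (G/U).
There are 5 differences over 45 sites, so p = 5/45 = 0.1111.

0.1111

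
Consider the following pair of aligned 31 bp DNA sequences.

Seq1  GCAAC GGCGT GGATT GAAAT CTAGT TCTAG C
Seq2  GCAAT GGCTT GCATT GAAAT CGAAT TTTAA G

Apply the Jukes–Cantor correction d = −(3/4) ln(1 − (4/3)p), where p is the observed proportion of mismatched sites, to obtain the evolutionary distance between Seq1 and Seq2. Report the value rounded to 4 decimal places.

Mismatches occur at site 5 (C→T), site 9 (G→T), site 12 (G→C), site 22 (T→G), site 24 (G→A), site 27 (C→T), site 30 (G→A), site 31 (C→G).
p = 8/31 = 0.258065.
d = −0.75 · ln(1 − (4/3)·0.258065) = −0.75 · ln(0.655913) = −0.75 · (-0.421727) = 0.3163.

0.3163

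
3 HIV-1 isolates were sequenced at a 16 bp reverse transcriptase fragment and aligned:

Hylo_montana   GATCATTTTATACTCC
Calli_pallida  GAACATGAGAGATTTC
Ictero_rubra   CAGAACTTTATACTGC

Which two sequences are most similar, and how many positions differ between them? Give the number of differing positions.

Pairwise Hamming distances:
  Hylo_montana vs Calli_pallida: 7
  Hylo_montana vs Ictero_rubra: 5
  Calli_pallida vs Ictero_rubra: 10
The smallest is 5, between Hylo_montana and Ictero_rubra.

5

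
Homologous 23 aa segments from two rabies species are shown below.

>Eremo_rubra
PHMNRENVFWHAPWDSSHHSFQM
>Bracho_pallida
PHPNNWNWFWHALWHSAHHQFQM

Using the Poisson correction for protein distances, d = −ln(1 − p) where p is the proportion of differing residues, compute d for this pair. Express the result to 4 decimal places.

Mismatches occur at site 3 (M↔P), site 5 (R↔N), site 6 (E↔W), site 8 (V↔W), site 13 (P↔L), site 15 (D↔H), site 17 (S↔A), site 20 (S↔Q).
p = 8/23 = 0.347826.
d = −ln(1 − 0.347826) = −ln(0.652174) = 0.4274.

0.4274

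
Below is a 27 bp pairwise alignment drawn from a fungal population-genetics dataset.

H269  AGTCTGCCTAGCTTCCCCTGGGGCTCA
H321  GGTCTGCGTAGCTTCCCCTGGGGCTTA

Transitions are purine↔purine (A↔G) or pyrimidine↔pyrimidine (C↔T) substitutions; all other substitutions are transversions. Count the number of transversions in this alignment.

1

The sequences differ at positions 1 (A/G, transition), 8 (C/G, transversion), 26 (C/T, transition).
Of the 3 differences, 2 transitions and 1 transversion, so the answer is 1.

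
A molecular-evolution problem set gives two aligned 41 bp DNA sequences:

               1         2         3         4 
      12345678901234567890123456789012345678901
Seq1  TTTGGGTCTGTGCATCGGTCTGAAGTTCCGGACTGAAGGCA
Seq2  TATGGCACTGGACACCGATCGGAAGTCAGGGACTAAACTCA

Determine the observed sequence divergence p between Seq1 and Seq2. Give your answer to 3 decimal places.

Mismatches occur at site 2 (T/A), site 6 (G/C), site 7 (T/A), site 11 (T/G), site 12 (G/A), site 15 (T/C), site 18 (G/A), site 21 (T/G), site 27 (T/C), site 28 (C/A), site 29 (C/G), site 35 (G/A), site 38 (G/C), site 39 (G/T).
There are 14 differences over 41 sites, so p = 14/41 = 0.341.

0.341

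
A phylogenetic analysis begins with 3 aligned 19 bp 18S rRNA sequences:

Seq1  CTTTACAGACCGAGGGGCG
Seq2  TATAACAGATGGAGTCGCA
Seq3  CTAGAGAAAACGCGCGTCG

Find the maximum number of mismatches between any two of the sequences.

13

Pairwise Hamming distances:
  Seq1 vs Seq2: 8
  Seq1 vs Seq3: 8
  Seq2 vs Seq3: 13
The largest is 13, between Seq2 and Seq3.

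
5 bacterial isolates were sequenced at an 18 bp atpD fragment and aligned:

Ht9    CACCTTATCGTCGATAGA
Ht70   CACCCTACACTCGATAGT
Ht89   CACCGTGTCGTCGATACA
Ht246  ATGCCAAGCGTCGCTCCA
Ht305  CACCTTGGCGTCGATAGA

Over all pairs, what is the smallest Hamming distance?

Pairwise Hamming distances:
  Ht9 vs Ht70: 5
  Ht9 vs Ht89: 3
  Ht9 vs Ht246: 9
  Ht9 vs Ht305: 2
  Ht70 vs Ht89: 7
  Ht70 vs Ht246: 11
  Ht70 vs Ht305: 6
  Ht89 vs Ht246: 9
  Ht89 vs Ht305: 3
  Ht246 vs Ht305: 9
The smallest is 2, between Ht9 and Ht305.

2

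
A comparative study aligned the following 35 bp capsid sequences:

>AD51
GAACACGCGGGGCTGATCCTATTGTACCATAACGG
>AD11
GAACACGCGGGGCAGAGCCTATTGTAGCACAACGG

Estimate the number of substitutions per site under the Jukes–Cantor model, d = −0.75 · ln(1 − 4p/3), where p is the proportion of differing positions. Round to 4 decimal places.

Mismatches occur at site 14 (T↔A), site 17 (T↔G), site 27 (C↔G), site 30 (T↔C).
p = 4/35 = 0.114286.
d = −0.75 · ln(1 − (4/3)·0.114286) = −0.75 · ln(0.847619) = −0.75 · (-0.165324) = 0.1240.

0.1240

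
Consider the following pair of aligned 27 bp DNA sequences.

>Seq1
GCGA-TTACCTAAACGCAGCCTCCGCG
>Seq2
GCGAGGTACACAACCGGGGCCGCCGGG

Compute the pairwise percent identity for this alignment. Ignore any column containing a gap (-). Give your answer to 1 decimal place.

Excluding the 1 gap column leaves 26 comparable sites.
Mismatches occur at site 6 (T→G), site 10 (C→A), site 11 (T→C), site 14 (A→C), site 17 (C→G), site 18 (A→G), site 22 (T→G), site 26 (C→G).
18 of the 26 comparable sites match, so the percent identity is 18/26 × 100 = 69.2%.

69.2%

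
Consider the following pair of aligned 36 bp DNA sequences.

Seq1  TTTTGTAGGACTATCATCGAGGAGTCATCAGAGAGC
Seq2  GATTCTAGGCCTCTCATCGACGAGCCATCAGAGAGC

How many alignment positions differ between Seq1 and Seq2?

7

Mismatches occur at site 1 (T/G), site 2 (T/A), site 5 (G/C), site 10 (A/C), site 13 (A/C), site 21 (G/C), site 25 (T/C).
That gives 7 mismatches out of 36 aligned sites, so the Hamming distance is 7.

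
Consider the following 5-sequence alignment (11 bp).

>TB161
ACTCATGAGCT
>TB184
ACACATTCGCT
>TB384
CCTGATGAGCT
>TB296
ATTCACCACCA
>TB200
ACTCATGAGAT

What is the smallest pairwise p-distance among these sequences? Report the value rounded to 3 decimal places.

Pairwise Hamming distances:
  TB161 vs TB184: 3
  TB161 vs TB384: 2
  TB161 vs TB296: 5
  TB161 vs TB200: 1
  TB184 vs TB384: 5
  TB184 vs TB296: 7
  TB184 vs TB200: 4
  TB384 vs TB296: 7
  TB384 vs TB200: 3
  TB296 vs TB200: 6
The smallest is 1 mismatch, between TB161 and TB200; p = 1/11 = 0.091.

0.091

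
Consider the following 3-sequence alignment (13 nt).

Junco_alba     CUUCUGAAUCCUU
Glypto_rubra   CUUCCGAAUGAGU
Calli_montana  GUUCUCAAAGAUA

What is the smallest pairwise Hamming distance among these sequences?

Pairwise Hamming distances:
  Junco_alba vs Glypto_rubra: 4
  Junco_alba vs Calli_montana: 6
  Glypto_rubra vs Calli_montana: 6
The smallest is 4, between Junco_alba and Glypto_rubra.

4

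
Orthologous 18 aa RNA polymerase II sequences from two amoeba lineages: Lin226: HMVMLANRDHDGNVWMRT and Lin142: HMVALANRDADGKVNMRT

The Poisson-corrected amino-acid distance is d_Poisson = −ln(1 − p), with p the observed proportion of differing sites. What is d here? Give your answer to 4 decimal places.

Differing sites — 4:M/A; 10:H/A; 13:N/K; 15:W/N.
p = 4/18 = 0.222222.
d = −ln(1 − 0.222222) = −ln(0.777778) = 0.2513.

0.2513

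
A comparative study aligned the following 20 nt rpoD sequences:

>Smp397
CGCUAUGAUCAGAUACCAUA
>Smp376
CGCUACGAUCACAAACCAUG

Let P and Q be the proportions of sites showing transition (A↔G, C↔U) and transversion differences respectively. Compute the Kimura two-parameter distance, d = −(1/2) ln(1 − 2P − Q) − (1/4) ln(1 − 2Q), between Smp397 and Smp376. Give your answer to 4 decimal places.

0.2341

Differing sites — 6:U/C (Ti); 12:G/C (Tv); 14:U/A (Tv); 20:A/G (Ti).
Of the 4 differences, 2 transitions and 2 transversions over 20 sites: P = 2/20 = 0.100000, Q = 2/20 = 0.100000.
d = −0.5·ln(0.700000) − 0.25·ln(0.800000) = −0.5·(-0.356675) − 0.25·(-0.223144) = 0.2341.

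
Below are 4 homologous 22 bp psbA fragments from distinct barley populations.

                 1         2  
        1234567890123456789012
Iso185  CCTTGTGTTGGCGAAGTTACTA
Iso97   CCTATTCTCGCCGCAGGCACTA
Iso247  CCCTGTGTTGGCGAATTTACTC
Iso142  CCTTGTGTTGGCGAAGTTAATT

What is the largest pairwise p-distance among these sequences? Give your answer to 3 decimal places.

0.500

Pairwise Hamming distances:
  Iso185 vs Iso97: 8
  Iso185 vs Iso247: 3
  Iso185 vs Iso142: 2
  Iso97 vs Iso247: 11
  Iso97 vs Iso142: 10
  Iso247 vs Iso142: 4
The largest is 11 mismatches, between Iso97 and Iso247; p = 11/22 = 0.500.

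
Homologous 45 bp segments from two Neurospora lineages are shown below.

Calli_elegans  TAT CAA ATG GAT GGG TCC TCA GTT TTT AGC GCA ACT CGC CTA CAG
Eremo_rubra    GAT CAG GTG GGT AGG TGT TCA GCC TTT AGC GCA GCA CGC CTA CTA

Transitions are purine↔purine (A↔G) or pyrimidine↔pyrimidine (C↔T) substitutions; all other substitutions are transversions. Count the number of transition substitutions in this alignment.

Mismatches occur at site 1 (T/G, transversion), site 6 (A/G, transition), site 7 (A/G, transition), site 11 (A/G, transition), site 13 (G/A, transition), site 17 (C/G, transversion), site 18 (C/T, transition), site 23 (T/C, transition), site 24 (T/C, transition), site 34 (A/G, transition), site 36 (T/A, transversion), site 44 (A/T, transversion), site 45 (G/A, transition).
Of the 13 differences, 9 transitions and 4 transversions, so the answer is 9.

9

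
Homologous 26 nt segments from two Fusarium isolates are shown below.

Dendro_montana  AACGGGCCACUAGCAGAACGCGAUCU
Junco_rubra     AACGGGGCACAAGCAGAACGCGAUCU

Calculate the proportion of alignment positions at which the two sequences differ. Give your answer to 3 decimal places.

Differing sites — 7:C/G; 11:U/A.
There are 2 differences over 26 sites, so p = 2/26 = 0.077.

0.077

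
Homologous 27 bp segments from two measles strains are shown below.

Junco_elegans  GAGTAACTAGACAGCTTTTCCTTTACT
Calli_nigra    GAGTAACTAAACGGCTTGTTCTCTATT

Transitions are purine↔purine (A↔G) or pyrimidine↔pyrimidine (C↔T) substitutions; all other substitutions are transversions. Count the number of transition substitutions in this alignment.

5

Differing sites — 10:G/A (Ti); 13:A/G (Ti); 18:T/G (Tv); 20:C/T (Ti); 23:T/C (Ti); 26:C/T (Ti).
Of the 6 differences, 5 transitions and 1 transversion, so the answer is 5.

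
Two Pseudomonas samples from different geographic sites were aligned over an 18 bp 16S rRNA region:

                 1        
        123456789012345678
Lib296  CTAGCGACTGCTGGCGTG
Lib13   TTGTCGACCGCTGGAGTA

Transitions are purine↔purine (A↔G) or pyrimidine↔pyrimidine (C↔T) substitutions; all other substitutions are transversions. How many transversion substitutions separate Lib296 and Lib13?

2

Mismatches occur at site 1 (C→T, transition), site 3 (A→G, transition), site 4 (G→T, transversion), site 9 (T→C, transition), site 15 (C→A, transversion), site 18 (G→A, transition).
Of the 6 differences, 4 transitions and 2 transversions, so the answer is 2.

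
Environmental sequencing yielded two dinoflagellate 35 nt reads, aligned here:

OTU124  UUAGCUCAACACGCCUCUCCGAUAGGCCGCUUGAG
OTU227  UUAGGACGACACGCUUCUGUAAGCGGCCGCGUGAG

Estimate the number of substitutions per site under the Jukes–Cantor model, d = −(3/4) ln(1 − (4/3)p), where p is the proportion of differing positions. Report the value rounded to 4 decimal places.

The sequences differ at positions 5 (C/G), 6 (U/A), 8 (A/G), 15 (C/U), 19 (C/G), 20 (C/U), 21 (G/A), 23 (U/G), 24 (A/C), 31 (U/G).
p = 10/35 = 0.285714.
d = −0.75 · ln(1 − (4/3)·0.285714) = −0.75 · ln(0.619048) = −0.75 · (-0.479572) = 0.3597.

0.3597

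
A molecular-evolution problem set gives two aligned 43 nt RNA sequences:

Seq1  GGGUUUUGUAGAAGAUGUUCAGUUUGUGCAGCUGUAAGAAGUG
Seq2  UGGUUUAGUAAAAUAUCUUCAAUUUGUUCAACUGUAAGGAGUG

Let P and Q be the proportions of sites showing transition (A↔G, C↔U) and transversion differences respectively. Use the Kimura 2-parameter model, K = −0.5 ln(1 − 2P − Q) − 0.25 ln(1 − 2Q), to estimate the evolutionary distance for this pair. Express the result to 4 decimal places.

The sequences differ at positions 1 (G/U, transversion), 7 (U/A, transversion), 11 (G/A, transition), 14 (G/U, transversion), 17 (G/C, transversion), 22 (G/A, transition), 28 (G/U, transversion), 31 (G/A, transition), 39 (A/G, transition).
Of the 9 differences, 4 transitions and 5 transversions over 43 sites: P = 4/43 = 0.093023, Q = 5/43 = 0.116279.
d = −0.5·ln(0.697675) − 0.25·ln(0.767442) = −0.5·(-0.360002) − 0.25·(-0.264692) = 0.2462.

0.2462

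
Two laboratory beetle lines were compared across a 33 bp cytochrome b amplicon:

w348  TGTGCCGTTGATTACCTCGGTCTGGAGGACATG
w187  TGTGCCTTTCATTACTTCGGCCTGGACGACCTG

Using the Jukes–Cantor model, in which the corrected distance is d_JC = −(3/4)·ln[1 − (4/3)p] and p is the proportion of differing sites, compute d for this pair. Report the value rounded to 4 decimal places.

Differing sites — 7:G/T; 10:G/C; 16:C/T; 21:T/C; 27:G/C; 31:A/C.
p = 6/33 = 0.181818.
d = −0.75 · ln(1 − (4/3)·0.181818) = −0.75 · ln(0.757576) = −0.75 · (-0.277631) = 0.2082.

0.2082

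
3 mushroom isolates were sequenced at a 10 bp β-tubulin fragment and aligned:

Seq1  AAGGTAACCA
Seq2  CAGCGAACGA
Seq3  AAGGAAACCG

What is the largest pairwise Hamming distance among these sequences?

Pairwise Hamming distances:
  Seq1 vs Seq2: 4
  Seq1 vs Seq3: 2
  Seq2 vs Seq3: 5
The largest is 5, between Seq2 and Seq3.

5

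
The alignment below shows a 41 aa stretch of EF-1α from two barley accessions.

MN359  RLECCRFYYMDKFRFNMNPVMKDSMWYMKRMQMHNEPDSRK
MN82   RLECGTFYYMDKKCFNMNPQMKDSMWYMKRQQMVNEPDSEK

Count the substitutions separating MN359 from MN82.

8

Differing sites — 5:C/G; 6:R/T; 13:F/K; 14:R/C; 20:V/Q; 31:M/Q; 34:H/V; 40:R/E.
That gives 8 mismatches out of 41 aligned sites, so the Hamming distance is 8.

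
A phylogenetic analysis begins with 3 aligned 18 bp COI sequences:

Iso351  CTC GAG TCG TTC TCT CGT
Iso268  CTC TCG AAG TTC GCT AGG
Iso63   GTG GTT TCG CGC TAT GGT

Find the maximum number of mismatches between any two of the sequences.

Pairwise Hamming distances:
  Iso351 vs Iso268: 7
  Iso351 vs Iso63: 8
  Iso268 vs Iso63: 13
The largest is 13, between Iso268 and Iso63.

13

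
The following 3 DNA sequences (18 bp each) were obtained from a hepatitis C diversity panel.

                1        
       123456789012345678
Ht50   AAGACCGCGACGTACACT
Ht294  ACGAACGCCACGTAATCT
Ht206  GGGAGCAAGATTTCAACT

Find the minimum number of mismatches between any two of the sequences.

Pairwise Hamming distances:
  Ht50 vs Ht294: 5
  Ht50 vs Ht206: 9
  Ht294 vs Ht206: 10
The smallest is 5, between Ht50 and Ht294.

5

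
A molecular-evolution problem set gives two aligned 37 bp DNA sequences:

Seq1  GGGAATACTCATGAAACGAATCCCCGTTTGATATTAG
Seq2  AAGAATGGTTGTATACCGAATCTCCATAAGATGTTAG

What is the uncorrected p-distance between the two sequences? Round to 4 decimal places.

Differing sites — 1:G/A; 2:G/A; 7:A/G; 8:C/G; 10:C/T; 11:A/G; 13:G/A; 14:A/T; 16:A/C; 23:C/T; 26:G/A; 28:T/A; 29:T/A; 33:A/G.
There are 14 differences over 37 sites, so p = 14/37 = 0.3784.

0.3784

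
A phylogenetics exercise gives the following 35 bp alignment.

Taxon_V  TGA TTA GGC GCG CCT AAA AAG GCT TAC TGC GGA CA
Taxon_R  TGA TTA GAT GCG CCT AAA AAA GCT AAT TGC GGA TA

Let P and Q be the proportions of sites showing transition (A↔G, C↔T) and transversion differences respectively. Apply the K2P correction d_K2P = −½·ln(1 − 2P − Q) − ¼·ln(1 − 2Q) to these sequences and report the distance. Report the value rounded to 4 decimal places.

Mismatches occur at site 8 (G↔A, transition), site 9 (C↔T, transition), site 21 (G↔A, transition), site 25 (T↔A, transversion), site 27 (C↔T, transition), site 34 (C↔T, transition).
Of the 6 differences, 5 transitions and 1 transversion over 35 sites: P = 5/35 = 0.142857, Q = 1/35 = 0.028571.
d = −0.5·ln(0.685715) − 0.25·ln(0.942858) = −0.5·(-0.377293) − 0.25·(-0.058840) = 0.2034.

0.2034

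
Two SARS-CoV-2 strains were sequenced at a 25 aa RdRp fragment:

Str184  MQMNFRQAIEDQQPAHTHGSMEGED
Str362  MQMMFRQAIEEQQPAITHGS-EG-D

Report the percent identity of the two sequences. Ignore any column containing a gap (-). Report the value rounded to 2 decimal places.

86.96%

Excluding the 2 gap columns leaves 23 comparable sites.
Differing sites — 4:N/M; 11:D/E; 16:H/I.
20 of the 23 comparable sites match, so the percent identity is 20/23 × 100 = 86.96%.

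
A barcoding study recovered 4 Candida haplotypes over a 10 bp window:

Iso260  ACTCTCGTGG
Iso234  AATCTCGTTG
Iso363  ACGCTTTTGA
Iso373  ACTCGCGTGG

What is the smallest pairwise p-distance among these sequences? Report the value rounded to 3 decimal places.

Pairwise Hamming distances:
  Iso260 vs Iso234: 2
  Iso260 vs Iso363: 4
  Iso260 vs Iso373: 1
  Iso234 vs Iso363: 6
  Iso234 vs Iso373: 3
  Iso363 vs Iso373: 5
The smallest is 1 mismatch, between Iso260 and Iso373; p = 1/10 = 0.100.

0.100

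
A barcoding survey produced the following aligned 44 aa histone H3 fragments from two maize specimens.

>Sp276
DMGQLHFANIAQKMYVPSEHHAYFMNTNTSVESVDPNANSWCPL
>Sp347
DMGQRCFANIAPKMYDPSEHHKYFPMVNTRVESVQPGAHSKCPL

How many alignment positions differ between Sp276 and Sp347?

13

Mismatches occur at site 5 (L→R), site 6 (H→C), site 12 (Q→P), site 16 (V→D), site 22 (A→K), site 25 (M→P), site 26 (N→M), site 27 (T→V), site 30 (S→R), site 35 (D→Q), site 37 (N→G), site 39 (N→H), site 41 (W→K).
That gives 13 mismatches out of 44 aligned sites, so the Hamming distance is 13.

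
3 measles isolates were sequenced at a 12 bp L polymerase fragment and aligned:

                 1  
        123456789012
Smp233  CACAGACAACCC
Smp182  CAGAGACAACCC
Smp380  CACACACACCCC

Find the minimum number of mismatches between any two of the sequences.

1

Pairwise Hamming distances:
  Smp233 vs Smp182: 1
  Smp233 vs Smp380: 2
  Smp182 vs Smp380: 3
The smallest is 1, between Smp233 and Smp182.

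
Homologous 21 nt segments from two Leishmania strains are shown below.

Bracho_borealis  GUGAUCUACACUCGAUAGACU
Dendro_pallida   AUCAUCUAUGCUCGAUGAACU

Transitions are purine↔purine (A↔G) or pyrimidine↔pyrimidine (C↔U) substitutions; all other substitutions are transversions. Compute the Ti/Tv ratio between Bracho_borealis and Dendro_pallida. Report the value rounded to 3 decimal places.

The sequences differ at positions 1 (G/A, transition), 3 (G/C, transversion), 9 (C/U, transition), 10 (A/G, transition), 17 (A/G, transition), 18 (G/A, transition).
Of the 6 differences, 5 transitions and 1 transversion, so Ti/Tv = 5/1 = 5.000.

5.000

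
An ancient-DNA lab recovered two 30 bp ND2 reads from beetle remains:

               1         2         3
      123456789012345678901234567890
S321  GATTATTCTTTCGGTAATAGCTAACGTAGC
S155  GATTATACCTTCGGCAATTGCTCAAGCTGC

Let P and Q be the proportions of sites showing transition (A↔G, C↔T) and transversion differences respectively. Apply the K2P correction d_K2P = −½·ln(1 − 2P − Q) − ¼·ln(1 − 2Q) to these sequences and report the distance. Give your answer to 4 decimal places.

0.3297

Differing sites — 7:T/A (Tv); 9:T/C (Ti); 15:T/C (Ti); 19:A/T (Tv); 23:A/C (Tv); 25:C/A (Tv); 27:T/C (Ti); 28:A/T (Tv).
Of the 8 differences, 3 transitions and 5 transversions over 30 sites: P = 3/30 = 0.100000, Q = 5/30 = 0.166667.
d = −0.5·ln(0.633333) − 0.25·ln(0.666666) = −0.5·(-0.456759) − 0.25·(-0.405466) = 0.3297.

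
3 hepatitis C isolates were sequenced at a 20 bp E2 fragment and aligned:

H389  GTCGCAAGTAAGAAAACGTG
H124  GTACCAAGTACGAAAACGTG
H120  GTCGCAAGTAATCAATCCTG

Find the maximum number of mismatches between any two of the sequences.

7

Pairwise Hamming distances:
  H389 vs H124: 3
  H389 vs H120: 4
  H124 vs H120: 7
The largest is 7, between H124 and H120.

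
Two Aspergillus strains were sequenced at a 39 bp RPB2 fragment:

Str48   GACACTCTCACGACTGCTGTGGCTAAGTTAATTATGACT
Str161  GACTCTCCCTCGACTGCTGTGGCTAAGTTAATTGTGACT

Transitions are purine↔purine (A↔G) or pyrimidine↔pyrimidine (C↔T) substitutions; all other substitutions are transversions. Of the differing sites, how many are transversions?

2

The sequences differ at positions 4 (A/T, transversion), 8 (T/C, transition), 10 (A/T, transversion), 34 (A/G, transition).
Of the 4 differences, 2 transitions and 2 transversions, so the answer is 2.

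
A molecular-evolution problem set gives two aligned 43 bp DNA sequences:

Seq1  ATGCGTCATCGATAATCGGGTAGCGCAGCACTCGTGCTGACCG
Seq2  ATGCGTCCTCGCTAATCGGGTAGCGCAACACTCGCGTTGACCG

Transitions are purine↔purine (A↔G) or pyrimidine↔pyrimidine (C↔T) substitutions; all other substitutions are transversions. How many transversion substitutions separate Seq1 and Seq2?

2

Differing sites — 8:A/C (Tv); 12:A/C (Tv); 28:G/A (Ti); 35:T/C (Ti); 37:C/T (Ti).
Of the 5 differences, 3 transitions and 2 transversions, so the answer is 2.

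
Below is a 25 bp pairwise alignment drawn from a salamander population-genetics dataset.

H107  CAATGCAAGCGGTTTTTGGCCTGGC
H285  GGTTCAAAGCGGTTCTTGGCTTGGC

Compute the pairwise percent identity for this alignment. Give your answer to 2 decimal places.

72.00%

Mismatches occur at site 1 (C↔G), site 2 (A↔G), site 3 (A↔T), site 5 (G↔C), site 6 (C↔A), site 15 (T↔C), site 21 (C↔T).
18 of the 25 sites match, so the percent identity is 18/25 × 100 = 72.00%.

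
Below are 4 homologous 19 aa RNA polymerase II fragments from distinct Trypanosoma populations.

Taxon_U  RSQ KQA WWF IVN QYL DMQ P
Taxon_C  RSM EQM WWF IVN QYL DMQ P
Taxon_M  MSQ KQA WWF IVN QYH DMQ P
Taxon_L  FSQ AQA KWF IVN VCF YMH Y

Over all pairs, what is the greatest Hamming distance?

Pairwise Hamming distances:
  Taxon_U vs Taxon_C: 3
  Taxon_U vs Taxon_M: 2
  Taxon_U vs Taxon_L: 9
  Taxon_C vs Taxon_M: 5
  Taxon_C vs Taxon_L: 11
  Taxon_M vs Taxon_L: 9
The largest is 11, between Taxon_C and Taxon_L.

11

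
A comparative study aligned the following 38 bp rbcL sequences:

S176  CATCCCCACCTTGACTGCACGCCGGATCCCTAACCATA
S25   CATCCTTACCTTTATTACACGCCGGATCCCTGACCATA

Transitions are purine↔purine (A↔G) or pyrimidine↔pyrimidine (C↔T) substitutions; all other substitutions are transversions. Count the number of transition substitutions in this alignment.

5

The sequences differ at positions 6 (C/T, transition), 7 (C/T, transition), 13 (G/T, transversion), 15 (C/T, transition), 17 (G/A, transition), 32 (A/G, transition).
Of the 6 differences, 5 transitions and 1 transversion, so the answer is 5.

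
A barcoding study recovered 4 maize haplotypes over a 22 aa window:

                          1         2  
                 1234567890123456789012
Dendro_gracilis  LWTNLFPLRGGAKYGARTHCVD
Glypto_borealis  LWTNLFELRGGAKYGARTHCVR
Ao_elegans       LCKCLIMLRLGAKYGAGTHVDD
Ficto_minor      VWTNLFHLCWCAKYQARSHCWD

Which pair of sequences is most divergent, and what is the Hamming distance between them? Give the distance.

14

Pairwise Hamming distances:
  Dendro_gracilis vs Glypto_borealis: 2
  Dendro_gracilis vs Ao_elegans: 9
  Dendro_gracilis vs Ficto_minor: 8
  Glypto_borealis vs Ao_elegans: 10
  Glypto_borealis vs Ficto_minor: 9
  Ao_elegans vs Ficto_minor: 14
The largest is 14, between Ao_elegans and Ficto_minor.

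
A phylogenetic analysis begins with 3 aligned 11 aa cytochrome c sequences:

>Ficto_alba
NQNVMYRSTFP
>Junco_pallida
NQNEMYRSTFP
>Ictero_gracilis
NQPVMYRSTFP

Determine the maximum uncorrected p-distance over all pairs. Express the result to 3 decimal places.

Pairwise Hamming distances:
  Ficto_alba vs Junco_pallida: 1
  Ficto_alba vs Ictero_gracilis: 1
  Junco_pallida vs Ictero_gracilis: 2
The largest is 2 mismatches, between Junco_pallida and Ictero_gracilis; p = 2/11 = 0.182.

0.182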